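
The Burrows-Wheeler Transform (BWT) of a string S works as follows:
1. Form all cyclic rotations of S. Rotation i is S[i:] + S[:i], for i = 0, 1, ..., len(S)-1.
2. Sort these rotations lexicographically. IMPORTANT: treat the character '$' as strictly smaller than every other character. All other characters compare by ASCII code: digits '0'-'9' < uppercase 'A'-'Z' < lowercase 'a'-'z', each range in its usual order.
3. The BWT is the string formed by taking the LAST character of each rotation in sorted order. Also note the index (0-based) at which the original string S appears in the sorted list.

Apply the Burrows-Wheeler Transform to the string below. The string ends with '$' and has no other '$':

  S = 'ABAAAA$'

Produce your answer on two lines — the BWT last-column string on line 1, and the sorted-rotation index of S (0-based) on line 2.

All 7 rotations (rotation i = S[i:]+S[:i]):
  rot[0] = ABAAAA$
  rot[1] = BAAAA$A
  rot[2] = AAAA$AB
  rot[3] = AAA$ABA
  rot[4] = AA$ABAA
  rot[5] = A$ABAAA
  rot[6] = $ABAAAA
Sorted (with $ < everything):
  sorted[0] = $ABAAAA  (last char: 'A')
  sorted[1] = A$ABAAA  (last char: 'A')
  sorted[2] = AA$ABAA  (last char: 'A')
  sorted[3] = AAA$ABA  (last char: 'A')
  sorted[4] = AAAA$AB  (last char: 'B')
  sorted[5] = ABAAAA$  (last char: '$')
  sorted[6] = BAAAA$A  (last char: 'A')
Last column: AAAAB$A
Original string S is at sorted index 5

Answer: AAAAB$A
5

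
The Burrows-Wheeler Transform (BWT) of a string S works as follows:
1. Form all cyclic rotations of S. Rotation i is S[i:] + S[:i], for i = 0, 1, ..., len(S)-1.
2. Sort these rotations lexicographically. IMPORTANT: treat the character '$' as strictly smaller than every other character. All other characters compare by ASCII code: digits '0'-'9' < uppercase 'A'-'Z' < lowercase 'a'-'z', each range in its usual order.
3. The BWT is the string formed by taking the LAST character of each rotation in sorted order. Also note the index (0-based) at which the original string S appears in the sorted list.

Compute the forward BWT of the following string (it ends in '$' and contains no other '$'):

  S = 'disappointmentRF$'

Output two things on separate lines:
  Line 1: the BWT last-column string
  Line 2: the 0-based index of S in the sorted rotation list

Answer: FRts$modteippainn
4

Derivation:
All 17 rotations (rotation i = S[i:]+S[:i]):
  rot[0] = disappointmentRF$
  rot[1] = isappointmentRF$d
  rot[2] = sappointmentRF$di
  rot[3] = appointmentRF$dis
  rot[4] = ppointmentRF$disa
  rot[5] = pointmentRF$disap
  rot[6] = ointmentRF$disapp
  rot[7] = intmentRF$disappo
  rot[8] = ntmentRF$disappoi
  rot[9] = tmentRF$disappoin
  rot[10] = mentRF$disappoint
  rot[11] = entRF$disappointm
  rot[12] = ntRF$disappointme
  rot[13] = tRF$disappointmen
  rot[14] = RF$disappointment
  rot[15] = F$disappointmentR
  rot[16] = $disappointmentRF
Sorted (with $ < everything):
  sorted[0] = $disappointmentRF  (last char: 'F')
  sorted[1] = F$disappointmentR  (last char: 'R')
  sorted[2] = RF$disappointment  (last char: 't')
  sorted[3] = appointmentRF$dis  (last char: 's')
  sorted[4] = disappointmentRF$  (last char: '$')
  sorted[5] = entRF$disappointm  (last char: 'm')
  sorted[6] = intmentRF$disappo  (last char: 'o')
  sorted[7] = isappointmentRF$d  (last char: 'd')
  sorted[8] = mentRF$disappoint  (last char: 't')
  sorted[9] = ntRF$disappointme  (last char: 'e')
  sorted[10] = ntmentRF$disappoi  (last char: 'i')
  sorted[11] = ointmentRF$disapp  (last char: 'p')
  sorted[12] = pointmentRF$disap  (last char: 'p')
  sorted[13] = ppointmentRF$disa  (last char: 'a')
  sorted[14] = sappointmentRF$di  (last char: 'i')
  sorted[15] = tRF$disappointmen  (last char: 'n')
  sorted[16] = tmentRF$disappoin  (last char: 'n')
Last column: FRts$modteippainn
Original string S is at sorted index 4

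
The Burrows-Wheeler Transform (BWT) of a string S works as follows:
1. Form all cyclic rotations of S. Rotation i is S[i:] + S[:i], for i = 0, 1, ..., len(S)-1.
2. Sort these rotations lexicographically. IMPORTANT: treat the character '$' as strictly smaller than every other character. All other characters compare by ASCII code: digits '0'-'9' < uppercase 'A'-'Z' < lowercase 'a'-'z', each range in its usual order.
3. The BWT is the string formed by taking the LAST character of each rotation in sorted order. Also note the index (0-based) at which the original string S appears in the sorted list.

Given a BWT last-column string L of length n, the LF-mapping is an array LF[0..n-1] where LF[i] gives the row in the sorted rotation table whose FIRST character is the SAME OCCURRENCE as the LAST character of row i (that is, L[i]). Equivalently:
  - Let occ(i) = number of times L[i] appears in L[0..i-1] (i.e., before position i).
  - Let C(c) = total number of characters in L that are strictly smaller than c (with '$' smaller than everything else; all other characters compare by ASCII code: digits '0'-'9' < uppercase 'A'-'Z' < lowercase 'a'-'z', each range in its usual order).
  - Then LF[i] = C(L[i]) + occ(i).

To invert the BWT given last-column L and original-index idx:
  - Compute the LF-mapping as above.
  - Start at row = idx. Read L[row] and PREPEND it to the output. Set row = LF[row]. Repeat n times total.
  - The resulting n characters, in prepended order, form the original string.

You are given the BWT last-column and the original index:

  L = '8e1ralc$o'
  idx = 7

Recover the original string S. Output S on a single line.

LF mapping: 2 5 1 8 3 6 4 0 7
Walk LF starting at row 7, prepending L[row]:
  step 1: row=7, L[7]='$', prepend. Next row=LF[7]=0
  step 2: row=0, L[0]='8', prepend. Next row=LF[0]=2
  step 3: row=2, L[2]='1', prepend. Next row=LF[2]=1
  step 4: row=1, L[1]='e', prepend. Next row=LF[1]=5
  step 5: row=5, L[5]='l', prepend. Next row=LF[5]=6
  step 6: row=6, L[6]='c', prepend. Next row=LF[6]=4
  step 7: row=4, L[4]='a', prepend. Next row=LF[4]=3
  step 8: row=3, L[3]='r', prepend. Next row=LF[3]=8
  step 9: row=8, L[8]='o', prepend. Next row=LF[8]=7
Reversed output: oracle18$

Answer: oracle18$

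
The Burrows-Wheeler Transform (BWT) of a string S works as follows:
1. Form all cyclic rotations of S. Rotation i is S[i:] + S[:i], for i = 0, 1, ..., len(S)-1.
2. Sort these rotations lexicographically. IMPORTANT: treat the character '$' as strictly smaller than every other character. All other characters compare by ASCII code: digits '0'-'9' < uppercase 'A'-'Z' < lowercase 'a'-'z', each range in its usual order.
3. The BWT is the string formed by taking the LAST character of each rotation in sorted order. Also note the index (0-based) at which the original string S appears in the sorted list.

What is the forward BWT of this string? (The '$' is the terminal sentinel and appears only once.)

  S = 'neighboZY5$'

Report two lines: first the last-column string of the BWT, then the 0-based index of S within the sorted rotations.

Answer: 5YZohnige$b
9

Derivation:
All 11 rotations (rotation i = S[i:]+S[:i]):
  rot[0] = neighboZY5$
  rot[1] = eighboZY5$n
  rot[2] = ighboZY5$ne
  rot[3] = ghboZY5$nei
  rot[4] = hboZY5$neig
  rot[5] = boZY5$neigh
  rot[6] = oZY5$neighb
  rot[7] = ZY5$neighbo
  rot[8] = Y5$neighboZ
  rot[9] = 5$neighboZY
  rot[10] = $neighboZY5
Sorted (with $ < everything):
  sorted[0] = $neighboZY5  (last char: '5')
  sorted[1] = 5$neighboZY  (last char: 'Y')
  sorted[2] = Y5$neighboZ  (last char: 'Z')
  sorted[3] = ZY5$neighbo  (last char: 'o')
  sorted[4] = boZY5$neigh  (last char: 'h')
  sorted[5] = eighboZY5$n  (last char: 'n')
  sorted[6] = ghboZY5$nei  (last char: 'i')
  sorted[7] = hboZY5$neig  (last char: 'g')
  sorted[8] = ighboZY5$ne  (last char: 'e')
  sorted[9] = neighboZY5$  (last char: '$')
  sorted[10] = oZY5$neighb  (last char: 'b')
Last column: 5YZohnige$b
Original string S is at sorted index 9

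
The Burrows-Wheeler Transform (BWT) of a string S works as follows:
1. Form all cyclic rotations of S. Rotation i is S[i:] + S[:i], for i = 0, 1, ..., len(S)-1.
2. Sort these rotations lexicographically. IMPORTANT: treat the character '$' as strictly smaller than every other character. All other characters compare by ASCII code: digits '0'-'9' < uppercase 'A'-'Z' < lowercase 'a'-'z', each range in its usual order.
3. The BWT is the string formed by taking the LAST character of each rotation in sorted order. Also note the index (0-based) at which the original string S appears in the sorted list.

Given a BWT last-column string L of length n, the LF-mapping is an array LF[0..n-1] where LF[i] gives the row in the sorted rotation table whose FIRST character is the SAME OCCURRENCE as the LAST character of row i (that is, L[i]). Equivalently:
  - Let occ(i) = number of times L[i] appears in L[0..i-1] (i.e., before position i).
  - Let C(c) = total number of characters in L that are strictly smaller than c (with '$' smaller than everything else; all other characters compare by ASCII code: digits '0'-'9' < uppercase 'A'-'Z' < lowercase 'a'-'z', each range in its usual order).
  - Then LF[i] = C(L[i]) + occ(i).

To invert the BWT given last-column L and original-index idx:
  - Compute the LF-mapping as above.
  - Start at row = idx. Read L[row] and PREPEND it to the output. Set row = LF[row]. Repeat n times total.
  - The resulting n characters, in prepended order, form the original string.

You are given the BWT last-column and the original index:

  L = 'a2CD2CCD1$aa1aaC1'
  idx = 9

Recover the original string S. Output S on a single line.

LF mapping: 12 4 6 10 5 7 8 11 1 0 13 14 2 15 16 9 3
Walk LF starting at row 9, prepending L[row]:
  step 1: row=9, L[9]='$', prepend. Next row=LF[9]=0
  step 2: row=0, L[0]='a', prepend. Next row=LF[0]=12
  step 3: row=12, L[12]='1', prepend. Next row=LF[12]=2
  step 4: row=2, L[2]='C', prepend. Next row=LF[2]=6
  step 5: row=6, L[6]='C', prepend. Next row=LF[6]=8
  step 6: row=8, L[8]='1', prepend. Next row=LF[8]=1
  step 7: row=1, L[1]='2', prepend. Next row=LF[1]=4
  step 8: row=4, L[4]='2', prepend. Next row=LF[4]=5
  step 9: row=5, L[5]='C', prepend. Next row=LF[5]=7
  step 10: row=7, L[7]='D', prepend. Next row=LF[7]=11
  step 11: row=11, L[11]='a', prepend. Next row=LF[11]=14
  step 12: row=14, L[14]='a', prepend. Next row=LF[14]=16
  step 13: row=16, L[16]='1', prepend. Next row=LF[16]=3
  step 14: row=3, L[3]='D', prepend. Next row=LF[3]=10
  step 15: row=10, L[10]='a', prepend. Next row=LF[10]=13
  step 16: row=13, L[13]='a', prepend. Next row=LF[13]=15
  step 17: row=15, L[15]='C', prepend. Next row=LF[15]=9
Reversed output: CaaD1aaDC221CC1a$

Answer: CaaD1aaDC221CC1a$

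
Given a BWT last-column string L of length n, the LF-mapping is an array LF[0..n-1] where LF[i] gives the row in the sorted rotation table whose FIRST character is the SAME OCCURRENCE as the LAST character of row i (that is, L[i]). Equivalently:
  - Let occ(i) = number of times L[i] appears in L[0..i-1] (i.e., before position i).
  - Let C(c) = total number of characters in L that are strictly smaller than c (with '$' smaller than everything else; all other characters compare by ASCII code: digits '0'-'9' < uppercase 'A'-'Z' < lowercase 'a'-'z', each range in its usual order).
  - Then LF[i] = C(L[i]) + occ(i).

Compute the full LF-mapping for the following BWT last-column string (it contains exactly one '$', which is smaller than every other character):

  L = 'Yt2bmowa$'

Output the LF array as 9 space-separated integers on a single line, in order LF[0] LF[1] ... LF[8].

Char counts: '$':1, '2':1, 'Y':1, 'a':1, 'b':1, 'm':1, 'o':1, 't':1, 'w':1
C (first-col start): C('$')=0, C('2')=1, C('Y')=2, C('a')=3, C('b')=4, C('m')=5, C('o')=6, C('t')=7, C('w')=8
L[0]='Y': occ=0, LF[0]=C('Y')+0=2+0=2
L[1]='t': occ=0, LF[1]=C('t')+0=7+0=7
L[2]='2': occ=0, LF[2]=C('2')+0=1+0=1
L[3]='b': occ=0, LF[3]=C('b')+0=4+0=4
L[4]='m': occ=0, LF[4]=C('m')+0=5+0=5
L[5]='o': occ=0, LF[5]=C('o')+0=6+0=6
L[6]='w': occ=0, LF[6]=C('w')+0=8+0=8
L[7]='a': occ=0, LF[7]=C('a')+0=3+0=3
L[8]='$': occ=0, LF[8]=C('$')+0=0+0=0

Answer: 2 7 1 4 5 6 8 3 0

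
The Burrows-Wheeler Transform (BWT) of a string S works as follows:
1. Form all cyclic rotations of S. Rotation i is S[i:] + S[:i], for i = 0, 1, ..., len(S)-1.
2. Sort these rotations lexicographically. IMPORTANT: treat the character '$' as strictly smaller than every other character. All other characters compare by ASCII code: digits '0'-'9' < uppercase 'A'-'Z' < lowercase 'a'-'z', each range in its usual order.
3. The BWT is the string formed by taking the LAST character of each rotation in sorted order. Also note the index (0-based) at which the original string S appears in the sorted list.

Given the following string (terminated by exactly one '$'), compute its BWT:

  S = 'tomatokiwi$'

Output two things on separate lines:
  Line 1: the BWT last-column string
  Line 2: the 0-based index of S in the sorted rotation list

Answer: imwkootta$i
9

Derivation:
All 11 rotations (rotation i = S[i:]+S[:i]):
  rot[0] = tomatokiwi$
  rot[1] = omatokiwi$t
  rot[2] = matokiwi$to
  rot[3] = atokiwi$tom
  rot[4] = tokiwi$toma
  rot[5] = okiwi$tomat
  rot[6] = kiwi$tomato
  rot[7] = iwi$tomatok
  rot[8] = wi$tomatoki
  rot[9] = i$tomatokiw
  rot[10] = $tomatokiwi
Sorted (with $ < everything):
  sorted[0] = $tomatokiwi  (last char: 'i')
  sorted[1] = atokiwi$tom  (last char: 'm')
  sorted[2] = i$tomatokiw  (last char: 'w')
  sorted[3] = iwi$tomatok  (last char: 'k')
  sorted[4] = kiwi$tomato  (last char: 'o')
  sorted[5] = matokiwi$to  (last char: 'o')
  sorted[6] = okiwi$tomat  (last char: 't')
  sorted[7] = omatokiwi$t  (last char: 't')
  sorted[8] = tokiwi$toma  (last char: 'a')
  sorted[9] = tomatokiwi$  (last char: '$')
  sorted[10] = wi$tomatoki  (last char: 'i')
Last column: imwkootta$i
Original string S is at sorted index 9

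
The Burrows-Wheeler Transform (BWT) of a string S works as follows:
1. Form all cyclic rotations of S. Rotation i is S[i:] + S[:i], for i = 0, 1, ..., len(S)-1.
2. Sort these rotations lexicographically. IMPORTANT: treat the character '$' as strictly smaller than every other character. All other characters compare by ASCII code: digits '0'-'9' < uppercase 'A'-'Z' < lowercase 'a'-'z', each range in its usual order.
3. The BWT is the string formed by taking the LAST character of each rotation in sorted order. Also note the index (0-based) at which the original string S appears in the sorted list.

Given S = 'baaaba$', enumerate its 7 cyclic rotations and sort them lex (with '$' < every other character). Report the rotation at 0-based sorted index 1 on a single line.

Answer: a$baaab

Derivation:
All 7 rotations (rotation i = S[i:]+S[:i]):
  rot[0] = baaaba$
  rot[1] = aaaba$b
  rot[2] = aaba$ba
  rot[3] = aba$baa
  rot[4] = ba$baaa
  rot[5] = a$baaab
  rot[6] = $baaaba
Sorted (with $ < everything):
  sorted[0] = $baaaba
  sorted[1] = a$baaab
  sorted[2] = aaaba$b
  sorted[3] = aaba$ba
  sorted[4] = aba$baa
  sorted[5] = ba$baaa
  sorted[6] = baaaba$
sorted[1] = a$baaab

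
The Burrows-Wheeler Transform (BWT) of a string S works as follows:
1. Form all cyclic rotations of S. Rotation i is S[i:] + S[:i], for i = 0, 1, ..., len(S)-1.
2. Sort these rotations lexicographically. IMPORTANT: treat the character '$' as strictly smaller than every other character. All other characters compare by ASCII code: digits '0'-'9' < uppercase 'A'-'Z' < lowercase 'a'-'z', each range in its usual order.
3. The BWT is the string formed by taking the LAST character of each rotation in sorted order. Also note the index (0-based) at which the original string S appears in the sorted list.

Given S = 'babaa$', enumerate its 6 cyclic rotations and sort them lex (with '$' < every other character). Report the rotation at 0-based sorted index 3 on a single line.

Answer: abaa$b

Derivation:
All 6 rotations (rotation i = S[i:]+S[:i]):
  rot[0] = babaa$
  rot[1] = abaa$b
  rot[2] = baa$ba
  rot[3] = aa$bab
  rot[4] = a$baba
  rot[5] = $babaa
Sorted (with $ < everything):
  sorted[0] = $babaa
  sorted[1] = a$baba
  sorted[2] = aa$bab
  sorted[3] = abaa$b
  sorted[4] = baa$ba
  sorted[5] = babaa$
sorted[3] = abaa$b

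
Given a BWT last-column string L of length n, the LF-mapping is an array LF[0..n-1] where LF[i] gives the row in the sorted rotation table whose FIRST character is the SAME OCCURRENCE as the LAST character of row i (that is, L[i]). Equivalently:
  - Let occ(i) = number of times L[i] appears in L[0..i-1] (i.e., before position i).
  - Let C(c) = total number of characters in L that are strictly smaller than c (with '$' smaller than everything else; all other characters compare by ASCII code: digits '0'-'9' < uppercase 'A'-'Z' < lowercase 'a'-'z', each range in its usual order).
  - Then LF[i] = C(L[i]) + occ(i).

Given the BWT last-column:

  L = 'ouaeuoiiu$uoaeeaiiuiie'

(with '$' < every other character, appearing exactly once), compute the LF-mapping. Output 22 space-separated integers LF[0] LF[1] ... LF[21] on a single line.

Char counts: '$':1, 'a':3, 'e':4, 'i':6, 'o':3, 'u':5
C (first-col start): C('$')=0, C('a')=1, C('e')=4, C('i')=8, C('o')=14, C('u')=17
L[0]='o': occ=0, LF[0]=C('o')+0=14+0=14
L[1]='u': occ=0, LF[1]=C('u')+0=17+0=17
L[2]='a': occ=0, LF[2]=C('a')+0=1+0=1
L[3]='e': occ=0, LF[3]=C('e')+0=4+0=4
L[4]='u': occ=1, LF[4]=C('u')+1=17+1=18
L[5]='o': occ=1, LF[5]=C('o')+1=14+1=15
L[6]='i': occ=0, LF[6]=C('i')+0=8+0=8
L[7]='i': occ=1, LF[7]=C('i')+1=8+1=9
L[8]='u': occ=2, LF[8]=C('u')+2=17+2=19
L[9]='$': occ=0, LF[9]=C('$')+0=0+0=0
L[10]='u': occ=3, LF[10]=C('u')+3=17+3=20
L[11]='o': occ=2, LF[11]=C('o')+2=14+2=16
L[12]='a': occ=1, LF[12]=C('a')+1=1+1=2
L[13]='e': occ=1, LF[13]=C('e')+1=4+1=5
L[14]='e': occ=2, LF[14]=C('e')+2=4+2=6
L[15]='a': occ=2, LF[15]=C('a')+2=1+2=3
L[16]='i': occ=2, LF[16]=C('i')+2=8+2=10
L[17]='i': occ=3, LF[17]=C('i')+3=8+3=11
L[18]='u': occ=4, LF[18]=C('u')+4=17+4=21
L[19]='i': occ=4, LF[19]=C('i')+4=8+4=12
L[20]='i': occ=5, LF[20]=C('i')+5=8+5=13
L[21]='e': occ=3, LF[21]=C('e')+3=4+3=7

Answer: 14 17 1 4 18 15 8 9 19 0 20 16 2 5 6 3 10 11 21 12 13 7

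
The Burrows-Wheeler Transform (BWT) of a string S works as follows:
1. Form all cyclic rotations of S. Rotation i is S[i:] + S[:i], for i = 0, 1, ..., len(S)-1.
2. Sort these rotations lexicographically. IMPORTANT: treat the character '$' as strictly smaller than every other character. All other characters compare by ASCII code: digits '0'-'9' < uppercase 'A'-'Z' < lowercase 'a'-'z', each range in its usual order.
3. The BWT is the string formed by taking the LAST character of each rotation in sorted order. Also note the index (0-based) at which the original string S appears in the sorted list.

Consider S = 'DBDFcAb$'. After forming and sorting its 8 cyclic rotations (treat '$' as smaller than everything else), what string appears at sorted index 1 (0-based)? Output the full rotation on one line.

All 8 rotations (rotation i = S[i:]+S[:i]):
  rot[0] = DBDFcAb$
  rot[1] = BDFcAb$D
  rot[2] = DFcAb$DB
  rot[3] = FcAb$DBD
  rot[4] = cAb$DBDF
  rot[5] = Ab$DBDFc
  rot[6] = b$DBDFcA
  rot[7] = $DBDFcAb
Sorted (with $ < everything):
  sorted[0] = $DBDFcAb
  sorted[1] = Ab$DBDFc
  sorted[2] = BDFcAb$D
  sorted[3] = DBDFcAb$
  sorted[4] = DFcAb$DB
  sorted[5] = FcAb$DBD
  sorted[6] = b$DBDFcA
  sorted[7] = cAb$DBDF
sorted[1] = Ab$DBDFc

Answer: Ab$DBDFc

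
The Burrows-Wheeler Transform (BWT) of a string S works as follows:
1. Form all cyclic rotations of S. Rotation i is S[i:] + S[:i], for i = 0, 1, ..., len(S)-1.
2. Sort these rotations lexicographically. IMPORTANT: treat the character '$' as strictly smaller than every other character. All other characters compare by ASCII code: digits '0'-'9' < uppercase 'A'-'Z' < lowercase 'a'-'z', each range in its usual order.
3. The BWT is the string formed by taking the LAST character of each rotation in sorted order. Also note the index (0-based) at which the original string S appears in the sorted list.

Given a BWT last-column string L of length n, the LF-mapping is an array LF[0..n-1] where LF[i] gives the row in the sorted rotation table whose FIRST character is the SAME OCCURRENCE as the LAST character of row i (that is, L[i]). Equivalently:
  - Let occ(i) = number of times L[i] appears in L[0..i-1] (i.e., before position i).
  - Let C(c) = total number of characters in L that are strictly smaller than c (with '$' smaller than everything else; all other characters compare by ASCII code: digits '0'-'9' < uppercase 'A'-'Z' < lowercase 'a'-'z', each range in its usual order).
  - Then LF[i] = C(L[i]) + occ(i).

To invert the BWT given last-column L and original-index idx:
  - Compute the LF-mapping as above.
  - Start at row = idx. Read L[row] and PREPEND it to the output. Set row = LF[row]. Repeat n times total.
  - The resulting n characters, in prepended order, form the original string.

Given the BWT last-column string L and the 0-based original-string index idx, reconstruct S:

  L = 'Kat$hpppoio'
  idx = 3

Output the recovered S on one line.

Answer: hippopotaK$

Derivation:
LF mapping: 1 2 10 0 3 7 8 9 5 4 6
Walk LF starting at row 3, prepending L[row]:
  step 1: row=3, L[3]='$', prepend. Next row=LF[3]=0
  step 2: row=0, L[0]='K', prepend. Next row=LF[0]=1
  step 3: row=1, L[1]='a', prepend. Next row=LF[1]=2
  step 4: row=2, L[2]='t', prepend. Next row=LF[2]=10
  step 5: row=10, L[10]='o', prepend. Next row=LF[10]=6
  step 6: row=6, L[6]='p', prepend. Next row=LF[6]=8
  step 7: row=8, L[8]='o', prepend. Next row=LF[8]=5
  step 8: row=5, L[5]='p', prepend. Next row=LF[5]=7
  step 9: row=7, L[7]='p', prepend. Next row=LF[7]=9
  step 10: row=9, L[9]='i', prepend. Next row=LF[9]=4
  step 11: row=4, L[4]='h', prepend. Next row=LF[4]=3
Reversed output: hippopotaK$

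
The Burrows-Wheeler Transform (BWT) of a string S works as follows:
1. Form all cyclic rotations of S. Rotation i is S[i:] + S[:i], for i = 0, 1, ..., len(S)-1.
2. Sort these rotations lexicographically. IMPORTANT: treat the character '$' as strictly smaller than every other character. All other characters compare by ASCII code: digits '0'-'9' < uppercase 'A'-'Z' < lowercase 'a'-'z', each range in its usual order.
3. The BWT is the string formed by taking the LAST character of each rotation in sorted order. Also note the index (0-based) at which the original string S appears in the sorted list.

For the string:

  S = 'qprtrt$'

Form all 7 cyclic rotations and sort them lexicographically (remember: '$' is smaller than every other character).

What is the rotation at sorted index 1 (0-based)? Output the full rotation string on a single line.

All 7 rotations (rotation i = S[i:]+S[:i]):
  rot[0] = qprtrt$
  rot[1] = prtrt$q
  rot[2] = rtrt$qp
  rot[3] = trt$qpr
  rot[4] = rt$qprt
  rot[5] = t$qprtr
  rot[6] = $qprtrt
Sorted (with $ < everything):
  sorted[0] = $qprtrt
  sorted[1] = prtrt$q
  sorted[2] = qprtrt$
  sorted[3] = rt$qprt
  sorted[4] = rtrt$qp
  sorted[5] = t$qprtr
  sorted[6] = trt$qpr
sorted[1] = prtrt$q

Answer: prtrt$q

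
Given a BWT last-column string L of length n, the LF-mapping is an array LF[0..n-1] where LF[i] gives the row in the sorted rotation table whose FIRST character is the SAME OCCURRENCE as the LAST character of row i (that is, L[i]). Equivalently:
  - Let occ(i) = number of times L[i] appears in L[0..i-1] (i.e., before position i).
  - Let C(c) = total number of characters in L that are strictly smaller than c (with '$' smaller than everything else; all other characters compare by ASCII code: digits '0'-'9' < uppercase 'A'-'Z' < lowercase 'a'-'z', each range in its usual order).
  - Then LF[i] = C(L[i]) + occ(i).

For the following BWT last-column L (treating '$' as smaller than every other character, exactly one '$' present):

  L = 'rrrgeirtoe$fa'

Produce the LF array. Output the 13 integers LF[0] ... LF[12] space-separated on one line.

Answer: 8 9 10 5 2 6 11 12 7 3 0 4 1

Derivation:
Char counts: '$':1, 'a':1, 'e':2, 'f':1, 'g':1, 'i':1, 'o':1, 'r':4, 't':1
C (first-col start): C('$')=0, C('a')=1, C('e')=2, C('f')=4, C('g')=5, C('i')=6, C('o')=7, C('r')=8, C('t')=12
L[0]='r': occ=0, LF[0]=C('r')+0=8+0=8
L[1]='r': occ=1, LF[1]=C('r')+1=8+1=9
L[2]='r': occ=2, LF[2]=C('r')+2=8+2=10
L[3]='g': occ=0, LF[3]=C('g')+0=5+0=5
L[4]='e': occ=0, LF[4]=C('e')+0=2+0=2
L[5]='i': occ=0, LF[5]=C('i')+0=6+0=6
L[6]='r': occ=3, LF[6]=C('r')+3=8+3=11
L[7]='t': occ=0, LF[7]=C('t')+0=12+0=12
L[8]='o': occ=0, LF[8]=C('o')+0=7+0=7
L[9]='e': occ=1, LF[9]=C('e')+1=2+1=3
L[10]='$': occ=0, LF[10]=C('$')+0=0+0=0
L[11]='f': occ=0, LF[11]=C('f')+0=4+0=4
L[12]='a': occ=0, LF[12]=C('a')+0=1+0=1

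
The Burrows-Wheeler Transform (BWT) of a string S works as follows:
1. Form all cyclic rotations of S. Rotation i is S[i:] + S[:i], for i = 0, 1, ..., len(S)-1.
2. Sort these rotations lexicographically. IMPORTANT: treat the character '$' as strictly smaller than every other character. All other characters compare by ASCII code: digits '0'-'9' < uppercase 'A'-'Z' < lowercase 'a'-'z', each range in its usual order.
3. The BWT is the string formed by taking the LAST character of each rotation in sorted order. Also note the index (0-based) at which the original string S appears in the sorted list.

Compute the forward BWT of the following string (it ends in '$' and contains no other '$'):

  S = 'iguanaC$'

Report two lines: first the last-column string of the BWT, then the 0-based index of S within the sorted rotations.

All 8 rotations (rotation i = S[i:]+S[:i]):
  rot[0] = iguanaC$
  rot[1] = guanaC$i
  rot[2] = uanaC$ig
  rot[3] = anaC$igu
  rot[4] = naC$igua
  rot[5] = aC$iguan
  rot[6] = C$iguana
  rot[7] = $iguanaC
Sorted (with $ < everything):
  sorted[0] = $iguanaC  (last char: 'C')
  sorted[1] = C$iguana  (last char: 'a')
  sorted[2] = aC$iguan  (last char: 'n')
  sorted[3] = anaC$igu  (last char: 'u')
  sorted[4] = guanaC$i  (last char: 'i')
  sorted[5] = iguanaC$  (last char: '$')
  sorted[6] = naC$igua  (last char: 'a')
  sorted[7] = uanaC$ig  (last char: 'g')
Last column: Canui$ag
Original string S is at sorted index 5

Answer: Canui$ag
5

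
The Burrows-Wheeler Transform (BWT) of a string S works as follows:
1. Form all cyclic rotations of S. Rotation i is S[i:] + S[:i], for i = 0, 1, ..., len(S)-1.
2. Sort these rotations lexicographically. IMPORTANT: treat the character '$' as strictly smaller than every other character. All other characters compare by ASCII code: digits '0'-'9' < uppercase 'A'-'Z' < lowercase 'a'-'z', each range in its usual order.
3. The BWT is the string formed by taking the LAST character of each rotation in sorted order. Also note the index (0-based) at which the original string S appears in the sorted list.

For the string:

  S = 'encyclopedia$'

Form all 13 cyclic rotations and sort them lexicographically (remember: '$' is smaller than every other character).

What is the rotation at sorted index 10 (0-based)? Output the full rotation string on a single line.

All 13 rotations (rotation i = S[i:]+S[:i]):
  rot[0] = encyclopedia$
  rot[1] = ncyclopedia$e
  rot[2] = cyclopedia$en
  rot[3] = yclopedia$enc
  rot[4] = clopedia$ency
  rot[5] = lopedia$encyc
  rot[6] = opedia$encycl
  rot[7] = pedia$encyclo
  rot[8] = edia$encyclop
  rot[9] = dia$encyclope
  rot[10] = ia$encycloped
  rot[11] = a$encyclopedi
  rot[12] = $encyclopedia
Sorted (with $ < everything):
  sorted[0] = $encyclopedia
  sorted[1] = a$encyclopedi
  sorted[2] = clopedia$ency
  sorted[3] = cyclopedia$en
  sorted[4] = dia$encyclope
  sorted[5] = edia$encyclop
  sorted[6] = encyclopedia$
  sorted[7] = ia$encycloped
  sorted[8] = lopedia$encyc
  sorted[9] = ncyclopedia$e
  sorted[10] = opedia$encycl
  sorted[11] = pedia$encyclo
  sorted[12] = yclopedia$enc
sorted[10] = opedia$encycl

Answer: opedia$encycl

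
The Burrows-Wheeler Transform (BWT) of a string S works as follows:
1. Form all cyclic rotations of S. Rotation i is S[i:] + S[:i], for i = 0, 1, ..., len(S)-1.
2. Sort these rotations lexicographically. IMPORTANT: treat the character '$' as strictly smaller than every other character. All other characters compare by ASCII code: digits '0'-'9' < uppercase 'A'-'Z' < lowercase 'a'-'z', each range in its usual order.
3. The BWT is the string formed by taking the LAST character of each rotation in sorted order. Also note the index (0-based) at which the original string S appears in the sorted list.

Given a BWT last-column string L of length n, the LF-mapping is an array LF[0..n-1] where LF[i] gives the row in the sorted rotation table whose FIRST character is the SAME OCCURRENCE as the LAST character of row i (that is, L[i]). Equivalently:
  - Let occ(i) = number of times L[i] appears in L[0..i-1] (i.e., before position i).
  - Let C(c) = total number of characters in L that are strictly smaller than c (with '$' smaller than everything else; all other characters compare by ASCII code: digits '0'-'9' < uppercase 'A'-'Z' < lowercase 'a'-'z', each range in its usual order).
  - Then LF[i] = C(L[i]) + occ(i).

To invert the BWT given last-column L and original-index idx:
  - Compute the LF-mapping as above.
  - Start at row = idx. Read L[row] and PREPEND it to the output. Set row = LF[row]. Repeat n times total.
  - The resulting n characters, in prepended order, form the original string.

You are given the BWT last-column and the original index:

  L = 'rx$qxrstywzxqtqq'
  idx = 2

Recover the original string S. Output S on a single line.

LF mapping: 5 11 0 1 12 6 7 8 14 10 15 13 2 9 3 4
Walk LF starting at row 2, prepending L[row]:
  step 1: row=2, L[2]='$', prepend. Next row=LF[2]=0
  step 2: row=0, L[0]='r', prepend. Next row=LF[0]=5
  step 3: row=5, L[5]='r', prepend. Next row=LF[5]=6
  step 4: row=6, L[6]='s', prepend. Next row=LF[6]=7
  step 5: row=7, L[7]='t', prepend. Next row=LF[7]=8
  step 6: row=8, L[8]='y', prepend. Next row=LF[8]=14
  step 7: row=14, L[14]='q', prepend. Next row=LF[14]=3
  step 8: row=3, L[3]='q', prepend. Next row=LF[3]=1
  step 9: row=1, L[1]='x', prepend. Next row=LF[1]=11
  step 10: row=11, L[11]='x', prepend. Next row=LF[11]=13
  step 11: row=13, L[13]='t', prepend. Next row=LF[13]=9
  step 12: row=9, L[9]='w', prepend. Next row=LF[9]=10
  step 13: row=10, L[10]='z', prepend. Next row=LF[10]=15
  step 14: row=15, L[15]='q', prepend. Next row=LF[15]=4
  step 15: row=4, L[4]='x', prepend. Next row=LF[4]=12
  step 16: row=12, L[12]='q', prepend. Next row=LF[12]=2
Reversed output: qxqzwtxxqqytsrr$

Answer: qxqzwtxxqqytsrr$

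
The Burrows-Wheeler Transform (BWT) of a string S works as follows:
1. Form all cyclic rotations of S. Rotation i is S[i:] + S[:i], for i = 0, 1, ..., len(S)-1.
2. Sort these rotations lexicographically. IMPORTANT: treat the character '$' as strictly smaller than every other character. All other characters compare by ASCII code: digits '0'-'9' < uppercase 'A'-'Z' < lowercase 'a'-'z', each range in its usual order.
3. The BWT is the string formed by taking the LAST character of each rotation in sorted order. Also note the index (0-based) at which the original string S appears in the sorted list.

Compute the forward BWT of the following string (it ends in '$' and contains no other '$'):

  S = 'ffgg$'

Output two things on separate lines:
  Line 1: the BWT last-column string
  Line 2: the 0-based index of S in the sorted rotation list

All 5 rotations (rotation i = S[i:]+S[:i]):
  rot[0] = ffgg$
  rot[1] = fgg$f
  rot[2] = gg$ff
  rot[3] = g$ffg
  rot[4] = $ffgg
Sorted (with $ < everything):
  sorted[0] = $ffgg  (last char: 'g')
  sorted[1] = ffgg$  (last char: '$')
  sorted[2] = fgg$f  (last char: 'f')
  sorted[3] = g$ffg  (last char: 'g')
  sorted[4] = gg$ff  (last char: 'f')
Last column: g$fgf
Original string S is at sorted index 1

Answer: g$fgf
1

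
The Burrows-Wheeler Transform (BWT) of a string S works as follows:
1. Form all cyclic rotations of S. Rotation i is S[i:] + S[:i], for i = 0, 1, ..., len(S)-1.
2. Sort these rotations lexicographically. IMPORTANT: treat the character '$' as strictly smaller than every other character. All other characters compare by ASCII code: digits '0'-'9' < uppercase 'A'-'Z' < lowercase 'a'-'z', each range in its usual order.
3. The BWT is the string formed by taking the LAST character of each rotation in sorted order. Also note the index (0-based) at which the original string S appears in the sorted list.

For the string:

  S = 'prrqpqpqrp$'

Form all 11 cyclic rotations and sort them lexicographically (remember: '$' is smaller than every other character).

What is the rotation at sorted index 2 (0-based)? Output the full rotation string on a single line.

All 11 rotations (rotation i = S[i:]+S[:i]):
  rot[0] = prrqpqpqrp$
  rot[1] = rrqpqpqrp$p
  rot[2] = rqpqpqrp$pr
  rot[3] = qpqpqrp$prr
  rot[4] = pqpqrp$prrq
  rot[5] = qpqrp$prrqp
  rot[6] = pqrp$prrqpq
  rot[7] = qrp$prrqpqp
  rot[8] = rp$prrqpqpq
  rot[9] = p$prrqpqpqr
  rot[10] = $prrqpqpqrp
Sorted (with $ < everything):
  sorted[0] = $prrqpqpqrp
  sorted[1] = p$prrqpqpqr
  sorted[2] = pqpqrp$prrq
  sorted[3] = pqrp$prrqpq
  sorted[4] = prrqpqpqrp$
  sorted[5] = qpqpqrp$prr
  sorted[6] = qpqrp$prrqp
  sorted[7] = qrp$prrqpqp
  sorted[8] = rp$prrqpqpq
  sorted[9] = rqpqpqrp$pr
  sorted[10] = rrqpqpqrp$p
sorted[2] = pqpqrp$prrq

Answer: pqpqrp$prrq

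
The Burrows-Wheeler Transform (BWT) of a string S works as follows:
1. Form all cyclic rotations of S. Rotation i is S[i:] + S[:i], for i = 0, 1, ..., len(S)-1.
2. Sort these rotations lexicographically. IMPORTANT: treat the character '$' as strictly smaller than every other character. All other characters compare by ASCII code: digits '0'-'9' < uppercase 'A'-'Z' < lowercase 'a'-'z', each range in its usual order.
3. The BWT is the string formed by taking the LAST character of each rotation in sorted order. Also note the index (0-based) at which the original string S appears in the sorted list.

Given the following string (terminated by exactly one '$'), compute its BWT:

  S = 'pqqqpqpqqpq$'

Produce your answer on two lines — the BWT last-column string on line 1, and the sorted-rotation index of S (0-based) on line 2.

Answer: qqqq$pqqppqp
4

Derivation:
All 12 rotations (rotation i = S[i:]+S[:i]):
  rot[0] = pqqqpqpqqpq$
  rot[1] = qqqpqpqqpq$p
  rot[2] = qqpqpqqpq$pq
  rot[3] = qpqpqqpq$pqq
  rot[4] = pqpqqpq$pqqq
  rot[5] = qpqqpq$pqqqp
  rot[6] = pqqpq$pqqqpq
  rot[7] = qqpq$pqqqpqp
  rot[8] = qpq$pqqqpqpq
  rot[9] = pq$pqqqpqpqq
  rot[10] = q$pqqqpqpqqp
  rot[11] = $pqqqpqpqqpq
Sorted (with $ < everything):
  sorted[0] = $pqqqpqpqqpq  (last char: 'q')
  sorted[1] = pq$pqqqpqpqq  (last char: 'q')
  sorted[2] = pqpqqpq$pqqq  (last char: 'q')
  sorted[3] = pqqpq$pqqqpq  (last char: 'q')
  sorted[4] = pqqqpqpqqpq$  (last char: '$')
  sorted[5] = q$pqqqpqpqqp  (last char: 'p')
  sorted[6] = qpq$pqqqpqpq  (last char: 'q')
  sorted[7] = qpqpqqpq$pqq  (last char: 'q')
  sorted[8] = qpqqpq$pqqqp  (last char: 'p')
  sorted[9] = qqpq$pqqqpqp  (last char: 'p')
  sorted[10] = qqpqpqqpq$pq  (last char: 'q')
  sorted[11] = qqqpqpqqpq$p  (last char: 'p')
Last column: qqqq$pqqppqp
Original string S is at sorted index 4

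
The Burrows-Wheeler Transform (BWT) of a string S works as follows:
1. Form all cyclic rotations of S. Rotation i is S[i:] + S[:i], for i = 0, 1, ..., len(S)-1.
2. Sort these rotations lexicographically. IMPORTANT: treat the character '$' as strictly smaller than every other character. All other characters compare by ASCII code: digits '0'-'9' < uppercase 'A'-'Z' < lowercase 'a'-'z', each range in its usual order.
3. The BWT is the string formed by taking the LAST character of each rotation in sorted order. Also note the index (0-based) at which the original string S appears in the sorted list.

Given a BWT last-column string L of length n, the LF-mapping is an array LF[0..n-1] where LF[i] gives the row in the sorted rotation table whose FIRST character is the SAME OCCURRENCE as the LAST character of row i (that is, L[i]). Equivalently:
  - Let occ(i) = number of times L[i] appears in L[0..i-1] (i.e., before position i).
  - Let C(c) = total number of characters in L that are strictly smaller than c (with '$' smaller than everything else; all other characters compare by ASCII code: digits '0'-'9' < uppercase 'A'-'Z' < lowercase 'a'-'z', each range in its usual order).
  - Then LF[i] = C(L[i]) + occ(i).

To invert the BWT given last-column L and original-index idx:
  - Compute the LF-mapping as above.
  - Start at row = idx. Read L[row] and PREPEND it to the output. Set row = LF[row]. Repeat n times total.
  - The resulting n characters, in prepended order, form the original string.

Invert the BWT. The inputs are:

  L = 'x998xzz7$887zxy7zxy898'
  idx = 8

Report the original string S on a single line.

LF mapping: 12 9 10 4 13 18 19 1 0 5 6 2 20 14 16 3 21 15 17 7 11 8
Walk LF starting at row 8, prepending L[row]:
  step 1: row=8, L[8]='$', prepend. Next row=LF[8]=0
  step 2: row=0, L[0]='x', prepend. Next row=LF[0]=12
  step 3: row=12, L[12]='z', prepend. Next row=LF[12]=20
  step 4: row=20, L[20]='9', prepend. Next row=LF[20]=11
  step 5: row=11, L[11]='7', prepend. Next row=LF[11]=2
  step 6: row=2, L[2]='9', prepend. Next row=LF[2]=10
  step 7: row=10, L[10]='8', prepend. Next row=LF[10]=6
  step 8: row=6, L[6]='z', prepend. Next row=LF[6]=19
  step 9: row=19, L[19]='8', prepend. Next row=LF[19]=7
  step 10: row=7, L[7]='7', prepend. Next row=LF[7]=1
  step 11: row=1, L[1]='9', prepend. Next row=LF[1]=9
  step 12: row=9, L[9]='8', prepend. Next row=LF[9]=5
  step 13: row=5, L[5]='z', prepend. Next row=LF[5]=18
  step 14: row=18, L[18]='y', prepend. Next row=LF[18]=17
  step 15: row=17, L[17]='x', prepend. Next row=LF[17]=15
  step 16: row=15, L[15]='7', prepend. Next row=LF[15]=3
  step 17: row=3, L[3]='8', prepend. Next row=LF[3]=4
  step 18: row=4, L[4]='x', prepend. Next row=LF[4]=13
  step 19: row=13, L[13]='x', prepend. Next row=LF[13]=14
  step 20: row=14, L[14]='y', prepend. Next row=LF[14]=16
  step 21: row=16, L[16]='z', prepend. Next row=LF[16]=21
  step 22: row=21, L[21]='8', prepend. Next row=LF[21]=8
Reversed output: 8zyxx87xyz8978z8979zx$

Answer: 8zyxx87xyz8978z8979zx$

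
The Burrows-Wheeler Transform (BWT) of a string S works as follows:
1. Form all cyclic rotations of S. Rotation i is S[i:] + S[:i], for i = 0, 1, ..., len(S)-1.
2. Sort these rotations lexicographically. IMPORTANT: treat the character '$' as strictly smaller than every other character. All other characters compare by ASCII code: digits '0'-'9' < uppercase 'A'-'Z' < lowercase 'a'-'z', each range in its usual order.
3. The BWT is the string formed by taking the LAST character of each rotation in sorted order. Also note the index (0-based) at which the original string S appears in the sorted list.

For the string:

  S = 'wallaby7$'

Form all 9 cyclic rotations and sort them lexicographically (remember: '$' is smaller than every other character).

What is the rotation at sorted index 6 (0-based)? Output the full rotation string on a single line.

All 9 rotations (rotation i = S[i:]+S[:i]):
  rot[0] = wallaby7$
  rot[1] = allaby7$w
  rot[2] = llaby7$wa
  rot[3] = laby7$wal
  rot[4] = aby7$wall
  rot[5] = by7$walla
  rot[6] = y7$wallab
  rot[7] = 7$wallaby
  rot[8] = $wallaby7
Sorted (with $ < everything):
  sorted[0] = $wallaby7
  sorted[1] = 7$wallaby
  sorted[2] = aby7$wall
  sorted[3] = allaby7$w
  sorted[4] = by7$walla
  sorted[5] = laby7$wal
  sorted[6] = llaby7$wa
  sorted[7] = wallaby7$
  sorted[8] = y7$wallab
sorted[6] = llaby7$wa

Answer: llaby7$wa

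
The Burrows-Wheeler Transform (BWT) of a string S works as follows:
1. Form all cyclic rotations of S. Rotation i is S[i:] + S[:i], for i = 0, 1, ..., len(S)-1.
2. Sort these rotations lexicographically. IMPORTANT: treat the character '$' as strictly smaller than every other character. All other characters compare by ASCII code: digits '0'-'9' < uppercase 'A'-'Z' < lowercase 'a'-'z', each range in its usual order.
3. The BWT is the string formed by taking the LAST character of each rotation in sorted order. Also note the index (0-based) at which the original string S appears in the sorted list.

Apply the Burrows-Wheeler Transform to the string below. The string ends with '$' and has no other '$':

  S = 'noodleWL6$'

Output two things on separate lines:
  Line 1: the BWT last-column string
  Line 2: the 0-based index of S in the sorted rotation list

Answer: 6LWeold$on
7

Derivation:
All 10 rotations (rotation i = S[i:]+S[:i]):
  rot[0] = noodleWL6$
  rot[1] = oodleWL6$n
  rot[2] = odleWL6$no
  rot[3] = dleWL6$noo
  rot[4] = leWL6$nood
  rot[5] = eWL6$noodl
  rot[6] = WL6$noodle
  rot[7] = L6$noodleW
  rot[8] = 6$noodleWL
  rot[9] = $noodleWL6
Sorted (with $ < everything):
  sorted[0] = $noodleWL6  (last char: '6')
  sorted[1] = 6$noodleWL  (last char: 'L')
  sorted[2] = L6$noodleW  (last char: 'W')
  sorted[3] = WL6$noodle  (last char: 'e')
  sorted[4] = dleWL6$noo  (last char: 'o')
  sorted[5] = eWL6$noodl  (last char: 'l')
  sorted[6] = leWL6$nood  (last char: 'd')
  sorted[7] = noodleWL6$  (last char: '$')
  sorted[8] = odleWL6$no  (last char: 'o')
  sorted[9] = oodleWL6$n  (last char: 'n')
Last column: 6LWeold$on
Original string S is at sorted index 7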